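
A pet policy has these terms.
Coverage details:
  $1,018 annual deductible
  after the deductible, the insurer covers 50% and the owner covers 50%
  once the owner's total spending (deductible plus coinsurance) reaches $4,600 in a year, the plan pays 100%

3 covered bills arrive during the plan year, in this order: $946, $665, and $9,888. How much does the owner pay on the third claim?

Bill 1, $946: entire amount goes to the deductible. Owner pays $946; OOP now $946.
Bill 2, $665: $72 to deductible, leaving $593; coinsurance $593 × 50% = $296.50. Owner owes $368.50 (running OOP $1,314.50).
Bill 3, $9,888: 50% coinsurance on $9,888 = $4,944. OOP would hit $6,258.50 > $4,600, so the cap limits the owner to $4,600 − $1,314.50 = $3,285.50.

$3,285.50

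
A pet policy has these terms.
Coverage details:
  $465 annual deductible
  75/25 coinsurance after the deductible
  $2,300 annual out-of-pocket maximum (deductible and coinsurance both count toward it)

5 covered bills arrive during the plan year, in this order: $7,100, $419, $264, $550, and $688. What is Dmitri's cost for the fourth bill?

Claim 1 — $7,100: $465 to deductible, leaving $6,635; owner's 25% is $1,658.75. Owner pays $2,123.75; OOP now $2,123.75.
Claim 2 — $419: deductible met; 25% of $419 = $104.75. Owner owes $104.75 (running OOP $2,228.50).
Claim 3 — $264: deductible met; 25% of $264 = $66. Owner pays $66; OOP now $2,294.50.
Claim 4 — $550: 25% coinsurance on $550 = $137.50. Adding that to $2,294.50 gives $2,432, past the $2,300 cap; owner pays only $2,300 − $2,294.50 = $5.50.

$5.50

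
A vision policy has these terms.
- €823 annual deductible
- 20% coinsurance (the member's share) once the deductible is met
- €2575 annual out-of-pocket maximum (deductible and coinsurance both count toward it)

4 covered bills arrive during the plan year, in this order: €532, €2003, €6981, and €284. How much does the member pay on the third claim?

€1396.20

Claim 1 — €532: all of it applies to the deductible. Member pays €532; OOP now €532.
Claim 2 — €2003: €291 to deductible, leaving €1712; 20% of €1712 = €342.40. Member pays €633.40; OOP now €1165.40.
Claim 3 — €6981: 20% coinsurance on €6981 = €1396.20. Member pays €1396.20; OOP now €2561.60.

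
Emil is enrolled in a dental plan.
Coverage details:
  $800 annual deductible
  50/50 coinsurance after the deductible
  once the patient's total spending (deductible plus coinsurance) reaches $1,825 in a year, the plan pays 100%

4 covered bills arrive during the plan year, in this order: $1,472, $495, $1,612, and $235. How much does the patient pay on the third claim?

$441.50

Claim 1 — $1,472: $800 finishes the deductible; $672 goes to coinsurance; patient's 50% is $336. Patient owes $1,136 (running OOP $1,136).
Claim 2 — $495: 50% coinsurance on $495 = $247.50. Patient owes $247.50 (running OOP $1,383.50).
Claim 3 — $1,612: 50% coinsurance on $1,612 = $806. OOP would hit $2,189.50 > $1,825, so the cap limits the patient to $1,825 − $1,383.50 = $441.50.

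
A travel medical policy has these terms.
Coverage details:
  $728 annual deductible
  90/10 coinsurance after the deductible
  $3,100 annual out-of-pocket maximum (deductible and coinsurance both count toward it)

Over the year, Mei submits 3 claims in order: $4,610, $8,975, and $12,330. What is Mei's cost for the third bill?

$1,086.30

Bill 1, $4,610: $728 to deductible, leaving $3,882; traveler's 10% is $388.20. Traveler owes $1,116.20 (running OOP $1,116.20).
Bill 2, $8,975: deductible already satisfied, so traveler's share is 10% × $8,975 = $897.50. Traveler owes $897.50 (running OOP $2,013.70).
Bill 3, $12,330: deductible met; 10% of $12,330 = $1,233. That would push OOP to $3,246.70, over the $3,100 cap, so traveler pays $3,100 − $2,013.70 = $1,086.30.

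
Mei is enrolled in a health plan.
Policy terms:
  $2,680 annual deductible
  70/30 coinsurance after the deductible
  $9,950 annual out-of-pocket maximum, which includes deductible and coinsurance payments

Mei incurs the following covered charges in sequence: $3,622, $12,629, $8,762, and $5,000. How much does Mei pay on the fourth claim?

Claim 1 — $3,622: $2,680 finishes the deductible; $942 goes to coinsurance; patient's 30% is $282.60. Patient pays $2,962.60; OOP now $2,962.60.
Claim 2 — $12,629: deductible met; 30% of $12,629 = $3,788.70. Patient pays $3,788.70; OOP now $6,751.30.
Claim 3 — $8,762: deductible already satisfied, so patient's share is 30% × $8,762 = $2,628.60. Patient pays $2,628.60; OOP now $9,379.90.
Claim 4 — $5,000: deductible met; 30% of $5,000 = $1,500. OOP would hit $10,879.90 > $9,950, so the cap limits the patient to $9,950 − $9,379.90 = $570.10.

$570.10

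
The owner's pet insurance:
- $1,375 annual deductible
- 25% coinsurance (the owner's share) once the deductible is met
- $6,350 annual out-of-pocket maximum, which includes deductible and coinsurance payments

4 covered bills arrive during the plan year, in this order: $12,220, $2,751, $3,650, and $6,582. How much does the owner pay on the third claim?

Claim 1 — $12,220: $1,375 to deductible, leaving $10,845; 25% of $10,845 = $2,711.25. Cost to owner: $4,086.25. OOP to date $4,086.25.
Claim 2 — $2,751: 25% coinsurance on $2,751 = $687.75. Owner owes $687.75 (running OOP $4,774).
Claim 3 — $3,650: 25% coinsurance on $3,650 = $912.50. Owner owes $912.50 (running OOP $5,686.50).

$912.50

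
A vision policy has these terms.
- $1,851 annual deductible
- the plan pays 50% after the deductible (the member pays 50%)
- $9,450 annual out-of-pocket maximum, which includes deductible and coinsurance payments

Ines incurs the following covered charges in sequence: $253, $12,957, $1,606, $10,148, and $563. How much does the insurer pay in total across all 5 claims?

$16,077

Bill 1, $253: entire amount goes to the deductible. Member pays $253; OOP now $253. Insurer: $253 − $253 = $0.
Bill 2, $12,957: $1,598 to deductible, leaving $11,359; member's 50% is $5,679.50. Member owes $7,277.50 (running OOP $7,530.50). Insurer: $12,957 − $7,277.50 = $5,679.50.
Bill 3, $1,606: deductible already satisfied, so member's share is 50% × $1,606 = $803. Member pays $803; OOP now $8,333.50. Plan pays $1,606 − $803 = $803.
Bill 4, $10,148: deductible already satisfied, so member's share is 50% × $10,148 = $5,074. OOP would hit $13,407.50 > $9,450, so the cap limits the member to $9,450 − $8,333.50 = $1,116.50. Insurer: $10,148 − $1,116.50 = $9,031.50.
Bill 5, $563: deductible met; 50% of $563 = $281.50. That would push OOP to $9,731.50, over the $9,450 cap, so member pays $9,450 − $9,450 = $0. Insurer: $563 − $0 = $563.
Insurer total = bills − member's total = $25,527 − $9,450 = $16,077.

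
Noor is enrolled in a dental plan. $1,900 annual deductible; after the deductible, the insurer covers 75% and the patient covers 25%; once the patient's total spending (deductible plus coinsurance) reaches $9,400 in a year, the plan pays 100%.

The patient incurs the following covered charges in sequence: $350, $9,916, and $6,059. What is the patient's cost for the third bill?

$1,514.75

Claim 1 — $350: fully absorbed by the deductible. Patient owes $350 (running OOP $350).
Claim 2 — $9,916: deductible takes $1,550, $8,366 remains; patient's 25% is $2,091.50. Patient owes $3,641.50 (running OOP $3,991.50).
Claim 3 — $6,059: deductible already satisfied, so patient's share is 25% × $6,059 = $1,514.75. Patient owes $1,514.75 (running OOP $5,506.25).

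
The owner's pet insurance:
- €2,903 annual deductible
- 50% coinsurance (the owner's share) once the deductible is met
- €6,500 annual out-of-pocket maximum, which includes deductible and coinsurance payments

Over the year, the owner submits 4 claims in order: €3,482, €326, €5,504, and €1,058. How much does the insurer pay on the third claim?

€2,752

#1 (€3,482): €2,903 to deductible, leaving €579; coinsurance €579 × 50% = €289.50. Owner owes €3,192.50 (running OOP €3,192.50). Plan pays €3,482 − €3,192.50 = €289.50.
#2 (€326): deductible already satisfied, so owner's share is 50% × €326 = €163. Cost to owner: €163. OOP to date €3,355.50. Insurer: €326 − €163 = €163.
#3 (€5,504): deductible already satisfied, so owner's share is 50% × €5,504 = €2,752. Owner pays €2,752; OOP now €6,107.50. Insurer: €5,504 − €2,752 = €2,752.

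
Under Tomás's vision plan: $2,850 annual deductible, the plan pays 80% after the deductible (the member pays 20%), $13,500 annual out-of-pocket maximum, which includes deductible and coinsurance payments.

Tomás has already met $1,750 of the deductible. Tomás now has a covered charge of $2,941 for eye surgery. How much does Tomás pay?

Deductible still to meet: $2,850 − $1,750 = $1,100.
That leaves $2,941 − $1,100 = $1,841 for coinsurance.
20% of $1,841 = $368.20 falls to the member.
Member responsibility before any cap: $1,100 + $368.20 = $1,468.20.
Year-to-date out-of-pocket becomes $1,750 + $1,468.20 = $3,218.20, still under the $13,500 maximum, so no cap applies.

$1,468.20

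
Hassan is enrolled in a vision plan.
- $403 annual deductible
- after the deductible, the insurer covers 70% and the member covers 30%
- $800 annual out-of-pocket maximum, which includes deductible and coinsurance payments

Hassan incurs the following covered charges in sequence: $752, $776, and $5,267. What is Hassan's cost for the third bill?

Claim 1 ($752): $403 finishes the deductible; $349 goes to coinsurance; coinsurance $349 × 30% = $104.70. Member pays $507.70; OOP now $507.70.
Claim 2 ($776): 30% coinsurance on $776 = $232.80. Member owes $232.80 (running OOP $740.50).
Claim 3 ($5,267): deductible already satisfied, so member's share is 30% × $5,267 = $1,580.10. Adding that to $740.50 gives $2,320.60, past the $800 cap; member pays only $800 − $740.50 = $59.50.

$59.50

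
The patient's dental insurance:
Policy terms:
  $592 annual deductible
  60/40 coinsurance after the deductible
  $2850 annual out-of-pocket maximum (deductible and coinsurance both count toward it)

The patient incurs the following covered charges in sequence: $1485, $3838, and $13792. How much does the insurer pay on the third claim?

#1 ($1485): deductible takes $592, $893 remains; 40% of $893 = $357.20. Cost to patient: $949.20. OOP to date $949.20. Plan pays $1485 − $949.20 = $535.80.
#2 ($3838): deductible already satisfied, so patient's share is 40% × $3838 = $1535.20. Patient owes $1535.20 (running OOP $2484.40). Plan pays $3838 − $1535.20 = $2302.80.
#3 ($13792): deductible met; 40% of $13792 = $5516.80. Adding that to $2484.40 gives $8001.20, past the $2850 cap; patient pays only $2850 − $2484.40 = $365.60. Plan pays $13792 − $365.60 = $13426.40.

$13426.40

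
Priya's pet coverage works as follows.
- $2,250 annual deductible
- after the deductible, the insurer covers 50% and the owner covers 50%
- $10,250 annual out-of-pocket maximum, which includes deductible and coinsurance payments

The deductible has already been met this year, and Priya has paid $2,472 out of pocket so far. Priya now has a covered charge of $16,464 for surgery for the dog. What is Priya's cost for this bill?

$7,778

With the deductible met, the entire $16,464 is subject to coinsurance.
Owner's 50% share of $16,464 is $8,232.
Adding $8,232 to the $2,472 already spent would give $10,704, which exceeds the $10,250 cap; the owner pays just $10,250 − $2,472 = $7,778.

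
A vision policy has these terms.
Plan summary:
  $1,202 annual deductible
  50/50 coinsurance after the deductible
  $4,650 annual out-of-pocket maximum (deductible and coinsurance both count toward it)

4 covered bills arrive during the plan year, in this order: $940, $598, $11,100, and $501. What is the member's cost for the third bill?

$3,280

Bill 1, $940: all of it applies to the deductible. Cost to member: $940. OOP to date $940.
Bill 2, $598: $262 to deductible, leaving $336; coinsurance $336 × 50% = $168. Cost to member: $430. OOP to date $1,370.
Bill 3, $11,100: 50% coinsurance on $11,100 = $5,550. That would push OOP to $6,920, over the $4,650 cap, so member pays $4,650 − $1,370 = $3,280.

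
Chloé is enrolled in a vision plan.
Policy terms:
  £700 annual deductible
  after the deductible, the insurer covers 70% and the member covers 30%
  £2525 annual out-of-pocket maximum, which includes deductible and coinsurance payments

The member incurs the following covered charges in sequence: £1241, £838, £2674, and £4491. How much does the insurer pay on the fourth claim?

£3881.90

#1 (£1241): £700 to deductible, leaving £541; 30% of £541 = £162.30. Member pays £862.30; OOP now £862.30. Plan pays £1241 − £862.30 = £378.70.
#2 (£838): deductible already satisfied, so member's share is 30% × £838 = £251.40. Cost to member: £251.40. OOP to date £1113.70. Insurer: £838 − £251.40 = £586.60.
#3 (£2674): deductible met; 30% of £2674 = £802.20. Cost to member: £802.20. OOP to date £1915.90. Insurer: £2674 − £802.20 = £1871.80.
#4 (£4491): 30% coinsurance on £4491 = £1347.30. That would push OOP to £3263.20, over the £2525 cap, so member pays £2525 − £1915.90 = £609.10. Plan pays £4491 − £609.10 = £3881.90.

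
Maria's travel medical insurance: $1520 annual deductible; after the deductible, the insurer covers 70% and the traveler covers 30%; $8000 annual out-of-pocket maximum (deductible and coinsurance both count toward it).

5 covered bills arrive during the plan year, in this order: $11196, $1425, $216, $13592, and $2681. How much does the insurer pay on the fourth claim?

$10507.10

Claim 1 — $11196: $1520 to deductible, leaving $9676; 30% of $9676 = $2902.80. Traveler pays $4422.80; OOP now $4422.80. Plan pays $11196 − $4422.80 = $6773.20.
Claim 2 — $1425: deductible already satisfied, so traveler's share is 30% × $1425 = $427.50. Traveler pays $427.50; OOP now $4850.30. Plan pays $1425 − $427.50 = $997.50.
Claim 3 — $216: 30% coinsurance on $216 = $64.80. Traveler owes $64.80 (running OOP $4915.10). Insurer: $216 − $64.80 = $151.20.
Claim 4 — $13592: deductible met; 30% of $13592 = $4077.60. That would push OOP to $8992.70, over the $8000 cap, so traveler pays $8000 − $4915.10 = $3084.90. Insurer: $13592 − $3084.90 = $10507.10.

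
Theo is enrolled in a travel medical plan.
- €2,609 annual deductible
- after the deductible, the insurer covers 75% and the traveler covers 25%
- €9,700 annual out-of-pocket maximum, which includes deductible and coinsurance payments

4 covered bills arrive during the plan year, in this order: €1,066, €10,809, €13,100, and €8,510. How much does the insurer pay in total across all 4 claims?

Bill 1, €1,066: all of it applies to the deductible. Traveler pays €1,066; OOP now €1,066. Insurer: €1,066 − €1,066 = €0.
Bill 2, €10,809: €1,543 to deductible, leaving €9,266; traveler's 25% is €2,316.50. Cost to traveler: €3,859.50. OOP to date €4,925.50. Insurer: €10,809 − €3,859.50 = €6,949.50.
Bill 3, €13,100: deductible already satisfied, so traveler's share is 25% × €13,100 = €3,275. Traveler owes €3,275 (running OOP €8,200.50). Insurer: €13,100 − €3,275 = €9,825.
Bill 4, €8,510: deductible met; 25% of €8,510 = €2,127.50. Adding that to €8,200.50 gives €10,328, past the €9,700 cap; traveler pays only €9,700 − €8,200.50 = €1,499.50. Plan pays €8,510 − €1,499.50 = €7,010.50.
Insurer total: €0 + €6,949.50 + €9,825 + €7,010.50 = €23,785.

€23,785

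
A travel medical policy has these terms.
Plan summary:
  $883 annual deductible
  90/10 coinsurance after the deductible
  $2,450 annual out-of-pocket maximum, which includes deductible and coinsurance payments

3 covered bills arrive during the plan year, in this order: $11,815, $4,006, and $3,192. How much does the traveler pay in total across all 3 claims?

$2,450

Claim 1 — $11,815: deductible takes $883, $10,932 remains; 10% of $10,932 = $1,093.20. Traveler owes $1,976.20 (running OOP $1,976.20).
Claim 2 — $4,006: 10% coinsurance on $4,006 = $400.60. Traveler pays $400.60; OOP now $2,376.80.
Claim 3 — $3,192: deductible met; 10% of $3,192 = $319.20. Adding that to $2,376.80 gives $2,696, past the $2,450 cap; traveler pays only $2,450 − $2,376.80 = $73.20.
Total paid by the traveler: $1,976.20 + $400.60 + $73.20 = $2,450.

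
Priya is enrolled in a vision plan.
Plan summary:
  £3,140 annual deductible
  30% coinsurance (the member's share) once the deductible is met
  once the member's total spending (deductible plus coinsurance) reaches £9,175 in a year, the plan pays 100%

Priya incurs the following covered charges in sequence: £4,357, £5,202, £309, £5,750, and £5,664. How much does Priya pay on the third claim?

£92.70

Claim 1 — £4,357: £3,140 finishes the deductible; £1,217 goes to coinsurance; coinsurance £1,217 × 30% = £365.10. Member pays £3,505.10; OOP now £3,505.10.
Claim 2 — £5,202: deductible already satisfied, so member's share is 30% × £5,202 = £1,560.60. Member pays £1,560.60; OOP now £5,065.70.
Claim 3 — £309: 30% coinsurance on £309 = £92.70. Member owes £92.70 (running OOP £5,158.40).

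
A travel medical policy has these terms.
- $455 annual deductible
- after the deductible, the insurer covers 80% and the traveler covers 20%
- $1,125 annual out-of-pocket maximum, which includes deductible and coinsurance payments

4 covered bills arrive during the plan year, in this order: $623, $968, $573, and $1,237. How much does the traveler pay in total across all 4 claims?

$1,044.20

Claim 1 ($623): $455 to deductible, leaving $168; traveler's 20% is $33.60. Traveler pays $488.60; OOP now $488.60.
Claim 2 ($968): deductible already satisfied, so traveler's share is 20% × $968 = $193.60. Cost to traveler: $193.60. OOP to date $682.20.
Claim 3 ($573): deductible already satisfied, so traveler's share is 20% × $573 = $114.60. Traveler pays $114.60; OOP now $796.80.
Claim 4 ($1,237): deductible already satisfied, so traveler's share is 20% × $1,237 = $247.40. Cost to traveler: $247.40. OOP to date $1,044.20.
Total paid by the traveler: $488.60 + $193.60 + $114.60 + $247.40 = $1,044.20.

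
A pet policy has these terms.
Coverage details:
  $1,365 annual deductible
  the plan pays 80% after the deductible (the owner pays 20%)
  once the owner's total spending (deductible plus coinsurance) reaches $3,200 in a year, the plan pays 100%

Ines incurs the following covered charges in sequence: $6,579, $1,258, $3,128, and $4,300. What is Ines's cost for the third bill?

Claim 1 ($6,579): $1,365 finishes the deductible; $5,214 goes to coinsurance; 20% of $5,214 = $1,042.80. Cost to owner: $2,407.80. OOP to date $2,407.80.
Claim 2 ($1,258): 20% coinsurance on $1,258 = $251.60. Cost to owner: $251.60. OOP to date $2,659.40.
Claim 3 ($3,128): deductible already satisfied, so owner's share is 20% × $3,128 = $625.60. Adding that to $2,659.40 gives $3,285, past the $3,200 cap; owner pays only $3,200 − $2,659.40 = $540.60.

$540.60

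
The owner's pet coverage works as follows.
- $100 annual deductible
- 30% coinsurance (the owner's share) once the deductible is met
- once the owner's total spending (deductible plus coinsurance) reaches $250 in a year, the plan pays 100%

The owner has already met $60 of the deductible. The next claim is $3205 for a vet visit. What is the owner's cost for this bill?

$190

$60 of the $100 deductible is already met, leaving $40.
That leaves $3205 − $40 = $3165 for coinsurance.
Owner's 30% share of $3165 is $949.50.
That puts the owner's cost at $40 + $949.50 = $989.50 before any cap.
Year-to-date out-of-pocket would reach $60 + $989.50 = $1049.50, above the $250 maximum, so the owner pays only $250 − $60 = $190.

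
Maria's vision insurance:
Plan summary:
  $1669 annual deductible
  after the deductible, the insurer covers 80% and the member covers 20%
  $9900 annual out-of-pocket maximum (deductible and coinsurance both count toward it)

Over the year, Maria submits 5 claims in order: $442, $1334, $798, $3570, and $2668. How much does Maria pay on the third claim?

Bill 1, $442: fully absorbed by the deductible. Member owes $442 (running OOP $442).
Bill 2, $1334: deductible takes $1227, $107 remains; member's 20% is $21.40. Cost to member: $1248.40. OOP to date $1690.40.
Bill 3, $798: 20% coinsurance on $798 = $159.60. Member pays $159.60; OOP now $1850.

$159.60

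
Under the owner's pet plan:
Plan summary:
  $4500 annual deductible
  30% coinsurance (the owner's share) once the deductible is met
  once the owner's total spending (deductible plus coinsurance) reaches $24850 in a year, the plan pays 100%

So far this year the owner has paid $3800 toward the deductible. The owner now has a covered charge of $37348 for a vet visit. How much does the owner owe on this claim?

$11694.40

Remaining deductible: $4500 − $3800 = $700.
That leaves $37348 − $700 = $36648 for coinsurance.
Owner's 30% share of $36648 is $10994.40.
So the owner owes $700 + $10994.40 = $11694.40 before any cap.
Total out-of-pocket so far would be $3800 + $11694.40 = $15494.40, below the $24850 cap — no reduction.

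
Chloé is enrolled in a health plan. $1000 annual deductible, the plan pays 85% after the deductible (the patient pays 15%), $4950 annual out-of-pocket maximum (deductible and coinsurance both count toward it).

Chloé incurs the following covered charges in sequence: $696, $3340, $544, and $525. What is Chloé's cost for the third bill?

Claim 1 — $696: entire amount goes to the deductible. Patient pays $696; OOP now $696.
Claim 2 — $3340: $304 to deductible, leaving $3036; 15% of $3036 = $455.40. Patient pays $759.40; OOP now $1455.40.
Claim 3 — $544: deductible already satisfied, so patient's share is 15% × $544 = $81.60. Cost to patient: $81.60. OOP to date $1537.

$81.60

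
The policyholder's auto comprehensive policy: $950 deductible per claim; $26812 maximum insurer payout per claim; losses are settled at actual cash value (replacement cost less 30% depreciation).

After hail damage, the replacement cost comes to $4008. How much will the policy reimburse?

Actual cash value after 30% depreciation: $4008 × 70% = $2805.60.
Subtract the deductible: $2805.60 − $950 = $1855.60.
That's under the $26812 cap, so the insurer reimburses the full $1855.60.

$1855.60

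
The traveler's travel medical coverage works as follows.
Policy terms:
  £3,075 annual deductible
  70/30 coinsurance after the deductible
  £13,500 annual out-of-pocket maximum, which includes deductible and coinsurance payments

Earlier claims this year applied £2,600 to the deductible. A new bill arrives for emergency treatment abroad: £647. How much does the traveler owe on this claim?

£2,600 of the £3,075 deductible is already met, leaving £475.
After the £475 deductible portion, £647 − £475 = £172 is subject to coinsurance.
Coinsurance: £172 × 30% = £51.60.
So the traveler owes £475 + £51.60 = £526.60 before any cap.
Cumulative spending £2,600 + £526.60 = £3,126.60 stays under the £13,500 maximum.

£526.60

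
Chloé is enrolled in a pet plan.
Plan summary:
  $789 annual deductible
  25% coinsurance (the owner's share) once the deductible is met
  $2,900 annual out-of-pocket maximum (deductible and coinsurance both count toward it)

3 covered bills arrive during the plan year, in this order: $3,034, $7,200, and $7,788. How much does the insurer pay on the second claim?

$5,650.25

#1 ($3,034): deductible takes $789, $2,245 remains; coinsurance $2,245 × 25% = $561.25. Owner pays $1,350.25; OOP now $1,350.25. Plan pays $3,034 − $1,350.25 = $1,683.75.
#2 ($7,200): deductible already satisfied, so owner's share is 25% × $7,200 = $1,800. That would push OOP to $3,150.25, over the $2,900 cap, so owner pays $2,900 − $1,350.25 = $1,549.75. Plan pays $7,200 − $1,549.75 = $5,650.25.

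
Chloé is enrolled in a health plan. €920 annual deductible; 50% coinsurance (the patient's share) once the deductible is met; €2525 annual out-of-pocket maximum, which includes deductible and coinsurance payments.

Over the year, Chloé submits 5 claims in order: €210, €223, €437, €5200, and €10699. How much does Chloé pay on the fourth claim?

Bill 1, €210: all of it applies to the deductible. Cost to patient: €210. OOP to date €210.
Bill 2, €223: fully absorbed by the deductible. Patient pays €223; OOP now €433.
Bill 3, €437: fully absorbed by the deductible. Cost to patient: €437. OOP to date €870.
Bill 4, €5200: €50 to deductible, leaving €5150; patient's 50% is €2575. Deductible plus coinsurance: €50 + €2575 = €2625. Adding that to €870 gives €3495, past the €2525 cap; patient pays only €2525 − €870 = €1655.

€1655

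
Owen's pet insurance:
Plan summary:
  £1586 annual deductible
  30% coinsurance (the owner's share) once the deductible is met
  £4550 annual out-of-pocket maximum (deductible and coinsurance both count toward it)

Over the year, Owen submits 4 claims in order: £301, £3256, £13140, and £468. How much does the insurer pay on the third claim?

£10767.30

Claim 1 — £301: entire amount goes to the deductible. Cost to owner: £301. OOP to date £301. Plan pays £301 − £301 = £0.
Claim 2 — £3256: deductible takes £1285, £1971 remains; owner's 30% is £591.30. Owner pays £1876.30; OOP now £2177.30. Insurer: £3256 − £1876.30 = £1379.70.
Claim 3 — £13140: 30% coinsurance on £13140 = £3942. Adding that to £2177.30 gives £6119.30, past the £4550 cap; owner pays only £4550 − £2177.30 = £2372.70. Plan pays £13140 − £2372.70 = £10767.30.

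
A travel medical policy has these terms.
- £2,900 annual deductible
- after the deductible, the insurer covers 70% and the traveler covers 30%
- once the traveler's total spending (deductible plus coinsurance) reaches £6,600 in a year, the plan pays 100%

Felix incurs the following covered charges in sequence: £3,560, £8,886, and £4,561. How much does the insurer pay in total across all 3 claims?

£10,407

Bill 1, £3,560: £2,900 to deductible, leaving £660; 30% of £660 = £198. Traveler pays £3,098; OOP now £3,098. Plan pays £3,560 − £3,098 = £462.
Bill 2, £8,886: deductible met; 30% of £8,886 = £2,665.80. Traveler owes £2,665.80 (running OOP £5,763.80). Insurer: £8,886 − £2,665.80 = £6,220.20.
Bill 3, £4,561: 30% coinsurance on £4,561 = £1,368.30. Adding that to £5,763.80 gives £7,132.10, past the £6,600 cap; traveler pays only £6,600 − £5,763.80 = £836.20. Plan pays £4,561 − £836.20 = £3,724.80.
Insurer total = bills − traveler's total = £17,007 − £6,600 = £10,407.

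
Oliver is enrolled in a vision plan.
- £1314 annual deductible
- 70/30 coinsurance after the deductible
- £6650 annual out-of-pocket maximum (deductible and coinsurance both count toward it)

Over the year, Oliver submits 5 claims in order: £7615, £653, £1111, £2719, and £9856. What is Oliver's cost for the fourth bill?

£815.70

#1 (£7615): £1314 to deductible, leaving £6301; member's 30% is £1890.30. Member owes £3204.30 (running OOP £3204.30).
#2 (£653): deductible met; 30% of £653 = £195.90. Member owes £195.90 (running OOP £3400.20).
#3 (£1111): deductible met; 30% of £1111 = £333.30. Member pays £333.30; OOP now £3733.50.
#4 (£2719): deductible already satisfied, so member's share is 30% × £2719 = £815.70. Member owes £815.70 (running OOP £4549.20).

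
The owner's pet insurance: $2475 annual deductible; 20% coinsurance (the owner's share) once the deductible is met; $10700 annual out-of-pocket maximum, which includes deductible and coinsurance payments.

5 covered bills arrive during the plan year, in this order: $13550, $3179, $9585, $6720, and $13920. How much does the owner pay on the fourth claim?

$1344

#1 ($13550): $2475 finishes the deductible; $11075 goes to coinsurance; 20% of $11075 = $2215. Cost to owner: $4690. OOP to date $4690.
#2 ($3179): 20% coinsurance on $3179 = $635.80. Owner owes $635.80 (running OOP $5325.80).
#3 ($9585): deductible met; 20% of $9585 = $1917. Cost to owner: $1917. OOP to date $7242.80.
#4 ($6720): 20% coinsurance on $6720 = $1344. Owner pays $1344; OOP now $8586.80.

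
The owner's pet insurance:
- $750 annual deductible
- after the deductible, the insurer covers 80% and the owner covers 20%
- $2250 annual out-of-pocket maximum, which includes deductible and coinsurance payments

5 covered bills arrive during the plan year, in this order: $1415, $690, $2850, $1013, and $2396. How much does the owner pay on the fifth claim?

Claim 1 ($1415): deductible takes $750, $665 remains; 20% of $665 = $133. Owner owes $883 (running OOP $883).
Claim 2 ($690): 20% coinsurance on $690 = $138. Owner pays $138; OOP now $1021.
Claim 3 ($2850): deductible already satisfied, so owner's share is 20% × $2850 = $570. Cost to owner: $570. OOP to date $1591.
Claim 4 ($1013): deductible already satisfied, so owner's share is 20% × $1013 = $202.60. Owner pays $202.60; OOP now $1793.60.
Claim 5 ($2396): deductible already satisfied, so owner's share is 20% × $2396 = $479.20. OOP would hit $2272.80 > $2250, so the cap limits the owner to $2250 − $1793.60 = $456.40.

$456.40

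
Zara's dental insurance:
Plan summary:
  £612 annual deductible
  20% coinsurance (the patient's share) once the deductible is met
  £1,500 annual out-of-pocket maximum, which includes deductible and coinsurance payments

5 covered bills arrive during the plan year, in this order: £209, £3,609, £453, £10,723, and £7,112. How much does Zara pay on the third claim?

£90.60

Claim 1 — £209: entire amount goes to the deductible. Cost to patient: £209. OOP to date £209.
Claim 2 — £3,609: £403 finishes the deductible; £3,206 goes to coinsurance; coinsurance £3,206 × 20% = £641.20. Cost to patient: £1,044.20. OOP to date £1,253.20.
Claim 3 — £453: 20% coinsurance on £453 = £90.60. Patient owes £90.60 (running OOP £1,343.80).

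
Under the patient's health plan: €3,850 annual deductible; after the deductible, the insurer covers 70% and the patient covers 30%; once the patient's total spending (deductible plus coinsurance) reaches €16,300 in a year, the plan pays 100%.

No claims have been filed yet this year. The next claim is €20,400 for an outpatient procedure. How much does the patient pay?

Deductible not yet touched, so the first €3,850 of the bill goes to the deductible.
The remaining €16,550 (= €20,400 − €3,850) moves to coinsurance.
30% of €16,550 = €4,965 falls to the patient.
So the patient owes €3,850 + €4,965 = €8,815 before any cap.
Cumulative spending €0 + €8,815 = €8,815 stays under the €16,300 maximum.

€8,815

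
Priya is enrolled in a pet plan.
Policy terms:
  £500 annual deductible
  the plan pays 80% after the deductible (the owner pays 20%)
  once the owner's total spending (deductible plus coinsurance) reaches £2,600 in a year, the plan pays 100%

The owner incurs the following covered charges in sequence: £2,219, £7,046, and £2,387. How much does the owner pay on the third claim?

Bill 1, £2,219: £500 finishes the deductible; £1,719 goes to coinsurance; owner's 20% is £343.80. Cost to owner: £843.80. OOP to date £843.80.
Bill 2, £7,046: deductible met; 20% of £7,046 = £1,409.20. Owner pays £1,409.20; OOP now £2,253.
Bill 3, £2,387: deductible already satisfied, so owner's share is 20% × £2,387 = £477.40. Adding that to £2,253 gives £2,730.40, past the £2,600 cap; owner pays only £2,600 − £2,253 = £347.

£347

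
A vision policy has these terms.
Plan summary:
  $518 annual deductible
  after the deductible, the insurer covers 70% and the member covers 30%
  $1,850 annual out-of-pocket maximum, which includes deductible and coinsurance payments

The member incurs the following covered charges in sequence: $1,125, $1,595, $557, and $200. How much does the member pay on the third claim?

$167.10

Bill 1, $1,125: $518 finishes the deductible; $607 goes to coinsurance; 30% of $607 = $182.10. Member owes $700.10 (running OOP $700.10).
Bill 2, $1,595: deductible already satisfied, so member's share is 30% × $1,595 = $478.50. Member pays $478.50; OOP now $1,178.60.
Bill 3, $557: 30% coinsurance on $557 = $167.10. Cost to member: $167.10. OOP to date $1,345.70.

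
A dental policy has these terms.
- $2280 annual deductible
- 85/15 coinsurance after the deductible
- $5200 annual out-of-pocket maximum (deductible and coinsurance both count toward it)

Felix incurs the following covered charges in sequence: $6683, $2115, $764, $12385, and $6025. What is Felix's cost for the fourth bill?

Bill 1, $6683: $2280 finishes the deductible; $4403 goes to coinsurance; 15% of $4403 = $660.45. Patient owes $2940.45 (running OOP $2940.45).
Bill 2, $2115: 15% coinsurance on $2115 = $317.25. Cost to patient: $317.25. OOP to date $3257.70.
Bill 3, $764: deductible already satisfied, so patient's share is 15% × $764 = $114.60. Patient owes $114.60 (running OOP $3372.30).
Bill 4, $12385: deductible already satisfied, so patient's share is 15% × $12385 = $1857.75. That would push OOP to $5230.05, over the $5200 cap, so patient pays $5200 − $3372.30 = $1827.70.

$1827.70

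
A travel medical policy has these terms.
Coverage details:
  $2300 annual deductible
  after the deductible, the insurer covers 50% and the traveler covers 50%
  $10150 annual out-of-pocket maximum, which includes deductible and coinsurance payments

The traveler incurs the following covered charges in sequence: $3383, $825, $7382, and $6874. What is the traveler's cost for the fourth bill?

$3205

#1 ($3383): deductible takes $2300, $1083 remains; 50% of $1083 = $541.50. Cost to traveler: $2841.50. OOP to date $2841.50.
#2 ($825): deductible met; 50% of $825 = $412.50. Cost to traveler: $412.50. OOP to date $3254.
#3 ($7382): deductible met; 50% of $7382 = $3691. Cost to traveler: $3691. OOP to date $6945.
#4 ($6874): 50% coinsurance on $6874 = $3437. OOP would hit $10382 > $10150, so the cap limits the traveler to $10150 − $6945 = $3205.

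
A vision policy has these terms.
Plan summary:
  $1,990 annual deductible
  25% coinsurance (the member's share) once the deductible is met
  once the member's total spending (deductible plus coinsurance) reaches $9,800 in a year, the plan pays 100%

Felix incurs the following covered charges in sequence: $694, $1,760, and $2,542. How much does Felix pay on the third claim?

$635.50

#1 ($694): entire amount goes to the deductible. Member pays $694; OOP now $694.
#2 ($1,760): deductible takes $1,296, $464 remains; 25% of $464 = $116. Member owes $1,412 (running OOP $2,106).
#3 ($2,542): 25% coinsurance on $2,542 = $635.50. Member pays $635.50; OOP now $2,741.50.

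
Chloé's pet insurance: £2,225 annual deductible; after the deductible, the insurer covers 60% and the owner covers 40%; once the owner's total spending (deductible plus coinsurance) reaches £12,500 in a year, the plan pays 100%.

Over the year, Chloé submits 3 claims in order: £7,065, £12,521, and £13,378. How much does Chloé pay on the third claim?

£3,330.60

#1 (£7,065): £2,225 finishes the deductible; £4,840 goes to coinsurance; 40% of £4,840 = £1,936. Owner pays £4,161; OOP now £4,161.
#2 (£12,521): 40% coinsurance on £12,521 = £5,008.40. Owner owes £5,008.40 (running OOP £9,169.40).
#3 (£13,378): 40% coinsurance on £13,378 = £5,351.20. That would push OOP to £14,520.60, over the £12,500 cap, so owner pays £12,500 − £9,169.40 = £3,330.60.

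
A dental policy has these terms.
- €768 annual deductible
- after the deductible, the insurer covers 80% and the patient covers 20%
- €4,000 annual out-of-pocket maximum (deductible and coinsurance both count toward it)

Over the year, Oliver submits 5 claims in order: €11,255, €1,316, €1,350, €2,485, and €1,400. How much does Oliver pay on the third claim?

€270

Claim 1 (€11,255): €768 to deductible, leaving €10,487; patient's 20% is €2,097.40. Patient pays €2,865.40; OOP now €2,865.40.
Claim 2 (€1,316): deductible met; 20% of €1,316 = €263.20. Patient owes €263.20 (running OOP €3,128.60).
Claim 3 (€1,350): deductible already satisfied, so patient's share is 20% × €1,350 = €270. Patient pays €270; OOP now €3,398.60.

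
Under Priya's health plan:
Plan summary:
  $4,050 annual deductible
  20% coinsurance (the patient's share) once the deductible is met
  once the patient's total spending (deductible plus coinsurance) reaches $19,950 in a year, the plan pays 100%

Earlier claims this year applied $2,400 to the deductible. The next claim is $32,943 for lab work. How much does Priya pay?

$7,908.60

Remaining deductible: $4,050 − $2,400 = $1,650.
After the $1,650 deductible portion, $32,943 − $1,650 = $31,293 is subject to coinsurance.
Coinsurance: $31,293 × 20% = $6,258.60.
So the patient owes $1,650 + $6,258.60 = $7,908.60 before any cap.
Year-to-date out-of-pocket becomes $2,400 + $7,908.60 = $10,308.60, still under the $19,950 maximum, so no cap applies.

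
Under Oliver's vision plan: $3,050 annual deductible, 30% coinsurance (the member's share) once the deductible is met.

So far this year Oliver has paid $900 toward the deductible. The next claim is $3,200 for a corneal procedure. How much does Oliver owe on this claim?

$2,465

Remaining deductible: $3,050 − $900 = $2,150.
After the $2,150 deductible portion, $3,200 − $2,150 = $1,050 is subject to coinsurance.
Member's 30% share of $1,050 is $315.
Member responsibility: $2,150 + $315 = $2,465.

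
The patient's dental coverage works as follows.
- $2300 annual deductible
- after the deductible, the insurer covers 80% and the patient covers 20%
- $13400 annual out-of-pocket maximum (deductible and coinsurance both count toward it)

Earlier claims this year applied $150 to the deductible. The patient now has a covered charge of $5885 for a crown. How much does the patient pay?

Deductible still to meet: $2300 − $150 = $2150.
The remaining $3735 (= $5885 − $2150) moves to coinsurance.
Patient's 20% share of $3735 is $747.
So the patient owes $2150 + $747 = $2897 before any cap.
Year-to-date out-of-pocket becomes $150 + $2897 = $3047, still under the $13400 maximum, so no cap applies.

$2897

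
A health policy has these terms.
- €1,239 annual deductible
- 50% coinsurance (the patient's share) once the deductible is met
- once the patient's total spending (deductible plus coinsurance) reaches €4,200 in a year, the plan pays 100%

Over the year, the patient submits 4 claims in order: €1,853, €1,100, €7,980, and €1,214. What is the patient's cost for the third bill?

€2,104

Claim 1 (€1,853): €1,239 finishes the deductible; €614 goes to coinsurance; 50% of €614 = €307. Cost to patient: €1,546. OOP to date €1,546.
Claim 2 (€1,100): deductible already satisfied, so patient's share is 50% × €1,100 = €550. Patient owes €550 (running OOP €2,096).
Claim 3 (€7,980): 50% coinsurance on €7,980 = €3,990. Adding that to €2,096 gives €6,086, past the €4,200 cap; patient pays only €4,200 − €2,096 = €2,104.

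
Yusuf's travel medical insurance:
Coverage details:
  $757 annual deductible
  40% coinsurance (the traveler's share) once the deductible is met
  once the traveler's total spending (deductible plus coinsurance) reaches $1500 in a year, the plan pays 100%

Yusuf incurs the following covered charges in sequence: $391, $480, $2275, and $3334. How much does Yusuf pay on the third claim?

$697.40

Claim 1 — $391: all of it applies to the deductible. Traveler pays $391; OOP now $391.
Claim 2 — $480: $366 finishes the deductible; $114 goes to coinsurance; traveler's 40% is $45.60. Traveler pays $411.60; OOP now $802.60.
Claim 3 — $2275: deductible met; 40% of $2275 = $910. That would push OOP to $1712.60, over the $1500 cap, so traveler pays $1500 − $802.60 = $697.40.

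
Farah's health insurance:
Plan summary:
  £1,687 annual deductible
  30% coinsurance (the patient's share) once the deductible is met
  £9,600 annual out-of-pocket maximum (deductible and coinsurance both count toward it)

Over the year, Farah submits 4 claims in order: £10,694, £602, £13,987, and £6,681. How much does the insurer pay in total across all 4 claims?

Bill 1, £10,694: deductible takes £1,687, £9,007 remains; coinsurance £9,007 × 30% = £2,702.10. Cost to patient: £4,389.10. OOP to date £4,389.10. Insurer: £10,694 − £4,389.10 = £6,304.90.
Bill 2, £602: deductible already satisfied, so patient's share is 30% × £602 = £180.60. Patient owes £180.60 (running OOP £4,569.70). Insurer: £602 − £180.60 = £421.40.
Bill 3, £13,987: deductible met; 30% of £13,987 = £4,196.10. Cost to patient: £4,196.10. OOP to date £8,765.80. Plan pays £13,987 − £4,196.10 = £9,790.90.
Bill 4, £6,681: deductible already satisfied, so patient's share is 30% × £6,681 = £2,004.30. OOP would hit £10,770.10 > £9,600, so the cap limits the patient to £9,600 − £8,765.80 = £834.20. Plan pays £6,681 − £834.20 = £5,846.80.
Insurer total = bills − patient's total = £31,964 − £9,600 = £22,364.

£22,364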